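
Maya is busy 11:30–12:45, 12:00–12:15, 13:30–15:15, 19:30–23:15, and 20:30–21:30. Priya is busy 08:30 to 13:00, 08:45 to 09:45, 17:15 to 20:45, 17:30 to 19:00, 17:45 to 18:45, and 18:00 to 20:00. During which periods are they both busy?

11:30-12:45, 19:30-20:45

Merge the first list: 11:30-12:45, 13:30-15:15, 19:30-23:15.
Merge the second list: 08:30-13:00, 17:15-20:45.
11:30-12:45 meets the second set on 11:30-12:45.
13:30-15:15: no overlap with the second set.
19:30-23:15 meets the second set on 19:30-20:45.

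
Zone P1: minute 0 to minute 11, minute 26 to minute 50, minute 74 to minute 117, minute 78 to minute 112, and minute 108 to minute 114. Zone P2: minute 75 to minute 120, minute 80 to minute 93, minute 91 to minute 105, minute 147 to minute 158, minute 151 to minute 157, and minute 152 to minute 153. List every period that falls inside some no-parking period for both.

minute 75 to minute 117

First set merges to minute 0 to minute 11, minute 26 to minute 50, minute 74 to minute 117.
Second set merges to minute 75 to minute 120, minute 147 to minute 158.
minute 0 to minute 11: no overlap with the second set.
minute 26 to minute 50: no overlap with the second set.
minute 74 to minute 117 meets the second set on minute 75 to minute 117.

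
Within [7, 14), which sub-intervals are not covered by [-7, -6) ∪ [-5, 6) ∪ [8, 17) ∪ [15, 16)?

[7, 8)

After merging, the occupied span is [-7, -6), [-5, 6), [8, 17).
Complement within [7, 14): [7, 8).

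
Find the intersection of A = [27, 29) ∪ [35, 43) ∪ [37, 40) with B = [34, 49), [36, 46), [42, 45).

First set merges to [27, 29), [35, 43).
Second set merges to [34, 49).
[27, 29) meets no B interval.
[35, 43) ∩ B → [35, 43).

[35, 43)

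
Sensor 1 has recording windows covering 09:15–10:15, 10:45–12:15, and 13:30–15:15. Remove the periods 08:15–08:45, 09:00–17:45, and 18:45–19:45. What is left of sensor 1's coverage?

09:15–10:15: entirely removed.
10:45–12:15: entirely removed.
13:30–15:15: entirely removed.

none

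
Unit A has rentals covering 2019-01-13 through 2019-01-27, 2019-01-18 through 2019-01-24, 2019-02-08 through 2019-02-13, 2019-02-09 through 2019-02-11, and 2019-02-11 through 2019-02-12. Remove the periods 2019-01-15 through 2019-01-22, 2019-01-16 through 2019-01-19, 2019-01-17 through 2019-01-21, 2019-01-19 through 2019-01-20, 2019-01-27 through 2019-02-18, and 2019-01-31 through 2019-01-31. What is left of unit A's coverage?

First set merges to 2019-01-13 through 2019-01-27, 2019-02-08 through 2019-02-13.
Second set merges to 2019-01-15 through 2019-01-22, 2019-01-27 through 2019-02-18.
2019-01-13 through 2019-01-27 with B removed leaves 2019-01-13 through 2019-01-14, 2019-01-23 through 2019-01-26.
2019-02-08 through 2019-02-13 lies entirely inside B → drops out.

2019-01-13 through 2019-01-14, 2019-01-23 through 2019-01-26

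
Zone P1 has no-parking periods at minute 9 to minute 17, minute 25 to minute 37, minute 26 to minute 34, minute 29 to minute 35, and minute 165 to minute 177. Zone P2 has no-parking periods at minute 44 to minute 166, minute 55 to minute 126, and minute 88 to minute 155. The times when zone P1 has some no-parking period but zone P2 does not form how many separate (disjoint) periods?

3

Merge the first list: minute 9 to minute 17, minute 25 to minute 37, minute 165 to minute 177.
Merge the second list: minute 44 to minute 166.
A \ B = minute 9 to minute 17, minute 25 to minute 37, minute 166 to minute 177.
That is 3 disjoint pieces.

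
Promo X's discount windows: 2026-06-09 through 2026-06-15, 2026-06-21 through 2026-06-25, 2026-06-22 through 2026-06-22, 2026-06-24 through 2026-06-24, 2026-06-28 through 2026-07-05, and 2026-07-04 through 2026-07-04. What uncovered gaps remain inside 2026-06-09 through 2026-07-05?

2026-06-16 through 2026-06-20, 2026-06-26 through 2026-06-27

The merged coverage is 2026-06-09 through 2026-06-15, 2026-06-21 through 2026-06-25, 2026-06-28 through 2026-07-05.
Uncovered inside 2026-06-09 through 2026-07-05: 2026-06-16 through 2026-06-20, 2026-06-26 through 2026-06-27.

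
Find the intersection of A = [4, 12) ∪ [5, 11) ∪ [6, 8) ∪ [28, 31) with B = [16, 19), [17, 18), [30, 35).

First set merges to [4, 12), [28, 31).
Second set merges to [16, 19), [30, 35).
[4, 12) meets no B interval.
[28, 31) ∩ B → [30, 31).

[30, 31)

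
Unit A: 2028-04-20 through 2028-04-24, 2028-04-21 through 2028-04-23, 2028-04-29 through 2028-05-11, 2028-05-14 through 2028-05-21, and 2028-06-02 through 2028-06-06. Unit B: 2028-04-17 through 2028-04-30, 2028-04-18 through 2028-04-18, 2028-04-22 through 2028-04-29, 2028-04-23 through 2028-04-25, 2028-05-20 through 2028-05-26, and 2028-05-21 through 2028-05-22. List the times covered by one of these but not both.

2028-04-17 through 2028-04-19, 2028-04-25 through 2028-04-28, 2028-05-01 through 2028-05-11, 2028-05-14 through 2028-05-19, 2028-05-22 through 2028-05-26, 2028-06-02 through 2028-06-06

Merge the first list: 2028-04-20 through 2028-04-24, 2028-04-29 through 2028-05-11, 2028-05-14 through 2028-05-21, 2028-06-02 through 2028-06-06.
Merge the second list: 2028-04-17 through 2028-04-30, 2028-05-20 through 2028-05-26.
A but not B: 2028-05-01 through 2028-05-11, 2028-05-14 through 2028-05-19, 2028-06-02 through 2028-06-06.
B but not A: 2028-04-17 through 2028-04-19, 2028-04-25 through 2028-04-28, 2028-05-22 through 2028-05-26.
Combining gives A △ B.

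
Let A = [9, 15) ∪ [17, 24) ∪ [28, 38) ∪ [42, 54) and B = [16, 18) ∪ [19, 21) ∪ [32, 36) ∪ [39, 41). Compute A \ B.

[9, 15) is untouched.
[17, 24) with B removed leaves [18, 19), [21, 24).
[28, 38) with B removed leaves [28, 32), [36, 38).
[42, 54) is untouched.

[9, 15) ∪ [18, 19) ∪ [21, 24) ∪ [28, 32) ∪ [36, 38) ∪ [42, 54)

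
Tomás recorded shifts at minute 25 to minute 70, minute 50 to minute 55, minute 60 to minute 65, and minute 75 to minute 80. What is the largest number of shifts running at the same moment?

2

Walk the sorted start/end points keeping a running depth.
The depth first hits 2 at minute 50.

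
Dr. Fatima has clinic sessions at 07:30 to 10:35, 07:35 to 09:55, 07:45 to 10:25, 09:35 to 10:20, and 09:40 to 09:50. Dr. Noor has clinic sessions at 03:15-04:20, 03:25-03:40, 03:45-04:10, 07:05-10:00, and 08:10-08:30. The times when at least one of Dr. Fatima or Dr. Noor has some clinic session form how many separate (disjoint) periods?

First set merges to 07:30–10:35.
Second set merges to 03:15–04:20, 07:05–10:00.
A ∪ B = 03:15–04:20, 07:05–10:35.
That is 2 disjoint pieces.

2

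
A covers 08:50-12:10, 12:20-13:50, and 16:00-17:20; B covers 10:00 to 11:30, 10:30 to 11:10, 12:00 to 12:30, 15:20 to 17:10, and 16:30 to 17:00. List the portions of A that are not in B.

08:50–10:00, 11:30–12:00, 12:30–13:50, 17:10–17:20

B, merged: 10:00–11:30, 12:00–12:30, 15:20–17:10.
08:50–12:10 \ B = 08:50–10:00, 11:30–12:00.
12:20–13:50 \ B = 12:30–13:50.
16:00–17:20 \ B = 17:10–17:20.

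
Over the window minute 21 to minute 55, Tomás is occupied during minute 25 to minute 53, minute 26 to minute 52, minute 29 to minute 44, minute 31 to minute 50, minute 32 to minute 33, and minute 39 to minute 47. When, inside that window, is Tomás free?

After merging, the occupied span is minute 25 to minute 53.
Gaps within minute 21 to minute 55: minute 21 to minute 25, minute 53 to minute 55.

minute 21 to minute 25, minute 53 to minute 55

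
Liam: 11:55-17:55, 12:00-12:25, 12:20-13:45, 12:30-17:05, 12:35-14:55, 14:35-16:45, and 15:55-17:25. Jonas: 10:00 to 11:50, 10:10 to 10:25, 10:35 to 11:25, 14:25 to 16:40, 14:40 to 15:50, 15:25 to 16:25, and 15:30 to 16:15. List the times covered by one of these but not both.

10:00–11:50, 11:55–14:25, 16:40–17:55

First set merges to 11:55–17:55.
Second set merges to 10:00–11:50, 14:25–16:40.
Only in the first: 11:55–14:25, 16:40–17:55.
Only in the second: 10:00–11:50.
Together these are the periods covered by exactly one.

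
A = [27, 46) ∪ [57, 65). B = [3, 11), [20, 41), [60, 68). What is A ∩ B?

[27, 41) ∪ [60, 65)

[27, 46) overlaps B on [27, 41).
[57, 65) overlaps B on [60, 65).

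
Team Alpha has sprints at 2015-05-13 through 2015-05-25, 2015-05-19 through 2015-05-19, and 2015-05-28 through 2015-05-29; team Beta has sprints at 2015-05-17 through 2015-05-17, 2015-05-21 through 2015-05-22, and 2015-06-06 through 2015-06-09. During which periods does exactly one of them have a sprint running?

First set merges to 2015-05-13 through 2015-05-25, 2015-05-28 through 2015-05-29.
A \ B = 2015-05-13 through 2015-05-16, 2015-05-18 through 2015-05-20, 2015-05-23 through 2015-05-25, 2015-05-28 through 2015-05-29.
B \ A = 2015-06-06 through 2015-06-09.
Union of the two gives the symmetric difference.

2015-05-13 through 2015-05-16, 2015-05-18 through 2015-05-20, 2015-05-23 through 2015-05-25, 2015-05-28 through 2015-05-29, 2015-06-06 through 2015-06-09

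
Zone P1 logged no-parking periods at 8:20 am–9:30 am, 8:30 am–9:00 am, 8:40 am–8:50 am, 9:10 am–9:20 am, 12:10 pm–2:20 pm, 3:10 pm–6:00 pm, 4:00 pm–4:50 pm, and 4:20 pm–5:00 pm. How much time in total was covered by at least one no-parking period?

6 h 10 min

Merged: 8:20 am-9:30 am, 12:10 pm-2:20 pm, 3:10 pm-6:00 pm.
Lengths: 1 h 10 min + 2 h 10 min + 2 h 50 min = 6 h 10 min.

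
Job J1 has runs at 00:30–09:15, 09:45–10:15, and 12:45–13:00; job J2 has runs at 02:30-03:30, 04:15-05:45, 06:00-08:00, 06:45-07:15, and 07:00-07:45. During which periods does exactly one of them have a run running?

00:30–02:30, 03:30–04:15, 05:45–06:00, 08:00–09:15, 09:45–10:15, 12:45–13:00

B, merged: 02:30–03:30, 04:15–05:45, 06:00–08:00.
Only in the first: 00:30–02:30, 03:30–04:15, 05:45–06:00, 08:00–09:15, 09:45–10:15, 12:45–13:00.
Only in the second: none.
Together these are the periods covered by exactly one.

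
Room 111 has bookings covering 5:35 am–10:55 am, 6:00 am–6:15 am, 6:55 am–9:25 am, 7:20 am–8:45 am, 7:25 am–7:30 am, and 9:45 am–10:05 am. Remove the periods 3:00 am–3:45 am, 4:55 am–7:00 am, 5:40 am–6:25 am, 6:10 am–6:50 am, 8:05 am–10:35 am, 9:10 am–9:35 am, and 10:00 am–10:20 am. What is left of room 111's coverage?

First set merges to 5:35 am-10:55 am.
Second set merges to 3:00 am-3:45 am, 4:55 am-7:00 am, 8:05 am-10:35 am.
5:35 am-10:55 am \ B = 7:00 am-8:05 am, 10:35 am-10:55 am.

7:00 am-8:05 am, 10:35 am-10:55 am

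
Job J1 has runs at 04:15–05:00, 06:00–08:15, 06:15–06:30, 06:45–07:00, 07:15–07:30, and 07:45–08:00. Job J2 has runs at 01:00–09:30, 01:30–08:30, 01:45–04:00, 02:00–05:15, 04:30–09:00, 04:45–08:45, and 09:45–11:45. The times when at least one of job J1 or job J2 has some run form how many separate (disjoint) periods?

2

First set merges to 04:15–05:00, 06:00–08:15.
Second set merges to 01:00–09:30, 09:45–11:45.
A ∪ B = 01:00–09:30, 09:45–11:45.
That is 2 disjoint pieces.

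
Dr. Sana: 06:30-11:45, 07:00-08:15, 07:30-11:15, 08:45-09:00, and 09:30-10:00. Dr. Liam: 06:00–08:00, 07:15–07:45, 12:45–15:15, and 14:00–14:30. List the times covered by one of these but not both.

06:00–06:30, 08:00–11:45, 12:45–15:15

A, merged: 06:30–11:45.
B, merged: 06:00–08:00, 12:45–15:15.
Only in the first: 08:00–11:45.
Only in the second: 06:00–06:30, 12:45–15:15.
Together these are the periods covered by exactly one.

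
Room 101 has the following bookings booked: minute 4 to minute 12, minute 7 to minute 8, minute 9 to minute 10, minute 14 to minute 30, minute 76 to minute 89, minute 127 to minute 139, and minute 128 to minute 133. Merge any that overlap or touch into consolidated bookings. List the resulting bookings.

minute 7 to minute 8 overlaps/touches minute 4 to minute 12 → extend to minute 4 to minute 12.
minute 9 to minute 10 overlaps/touches minute 4 to minute 12 → extend to minute 4 to minute 12.
minute 14 to minute 30 is disjoint → start new block.
minute 76 to minute 89 is disjoint → start new block.
minute 127 to minute 139 is disjoint → start new block.
minute 128 to minute 133 overlaps/touches minute 127 to minute 139 → extend to minute 127 to minute 139.

minute 4 to minute 12, minute 14 to minute 30, minute 76 to minute 89, minute 127 to minute 139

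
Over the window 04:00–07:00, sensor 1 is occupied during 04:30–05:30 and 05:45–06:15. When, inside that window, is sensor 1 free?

Covered (merged): 04:30-05:30, 05:45-06:15.
Gaps within 04:00-07:00: 04:00-04:30, 05:30-05:45, 06:15-07:00.

04:00-04:30, 05:30-05:45, 06:15-07:00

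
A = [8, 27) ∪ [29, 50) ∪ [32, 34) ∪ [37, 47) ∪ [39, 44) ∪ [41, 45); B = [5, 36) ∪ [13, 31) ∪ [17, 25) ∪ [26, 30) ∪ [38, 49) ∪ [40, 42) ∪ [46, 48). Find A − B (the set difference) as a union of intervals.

A, merged: [8, 27), [29, 50).
B, merged: [5, 36), [38, 49).
[8, 27): entirely removed.
[29, 50) \ B = [36, 38), [49, 50).

[36, 38) ∪ [49, 50)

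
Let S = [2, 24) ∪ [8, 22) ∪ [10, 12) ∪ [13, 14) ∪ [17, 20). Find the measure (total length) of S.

Merged: [2, 24).
Length: 22.

22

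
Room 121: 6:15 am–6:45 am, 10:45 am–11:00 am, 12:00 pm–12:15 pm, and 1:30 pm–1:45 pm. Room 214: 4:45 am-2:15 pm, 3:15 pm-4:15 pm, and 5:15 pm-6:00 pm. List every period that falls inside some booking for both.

6:15 am-6:45 am, 10:45 am-11:00 am, 12:00 pm-12:15 pm, 1:30 pm-1:45 pm

6:15 am-6:45 am overlaps B on 6:15 am-6:45 am.
10:45 am-11:00 am overlaps B on 10:45 am-11:00 am.
12:00 pm-12:15 pm overlaps B on 12:00 pm-12:15 pm.
1:30 pm-1:45 pm overlaps B on 1:30 pm-1:45 pm.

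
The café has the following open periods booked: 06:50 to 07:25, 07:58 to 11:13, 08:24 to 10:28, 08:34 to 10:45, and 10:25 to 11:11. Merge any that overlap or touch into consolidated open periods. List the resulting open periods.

07:58–11:13 is disjoint → start new block.
08:24–10:28 overlaps/touches 07:58–11:13 → extend to 07:58–11:13.
08:34–10:45 overlaps/touches 07:58–11:13 → extend to 07:58–11:13.
10:25–11:11 overlaps/touches 07:58–11:13 → extend to 07:58–11:13.

06:50–07:25, 07:58–11:13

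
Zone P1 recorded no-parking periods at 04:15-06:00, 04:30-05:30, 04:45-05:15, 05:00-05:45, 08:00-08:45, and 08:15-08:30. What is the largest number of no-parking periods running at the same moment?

4

Sweep endpoints in order; track running count of active intervals.
Peak of 4 reached at 05:00.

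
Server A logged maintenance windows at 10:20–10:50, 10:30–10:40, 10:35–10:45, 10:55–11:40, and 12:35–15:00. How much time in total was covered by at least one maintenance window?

3 h 40 min

Merged: 10:20–10:50, 10:55–11:40, 12:35–15:00.
Lengths: 30 min + 45 min + 2 h 25 min = 3 h 40 min.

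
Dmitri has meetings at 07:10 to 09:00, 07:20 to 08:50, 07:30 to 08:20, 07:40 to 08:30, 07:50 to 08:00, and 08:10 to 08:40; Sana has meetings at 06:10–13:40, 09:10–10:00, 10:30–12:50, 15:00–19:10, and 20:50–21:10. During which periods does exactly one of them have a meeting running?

06:10–07:10, 09:00–13:40, 15:00–19:10, 20:50–21:10

Merge the first list: 07:10–09:00.
Merge the second list: 06:10–13:40, 15:00–19:10, 20:50–21:10.
A but not B: none.
B but not A: 06:10–07:10, 09:00–13:40, 15:00–19:10, 20:50–21:10.
Combining gives A △ B.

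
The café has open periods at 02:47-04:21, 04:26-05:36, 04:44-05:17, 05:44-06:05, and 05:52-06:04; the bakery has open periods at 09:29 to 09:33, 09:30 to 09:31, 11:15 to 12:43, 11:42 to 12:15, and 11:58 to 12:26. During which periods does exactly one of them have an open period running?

02:47–04:21, 04:26–05:36, 05:44–06:05, 09:29–09:33, 11:15–12:43

A, merged: 02:47–04:21, 04:26–05:36, 05:44–06:05.
B, merged: 09:29–09:33, 11:15–12:43.
A \ B = 02:47–04:21, 04:26–05:36, 05:44–06:05.
B \ A = 09:29–09:33, 11:15–12:43.
Union of the two gives the symmetric difference.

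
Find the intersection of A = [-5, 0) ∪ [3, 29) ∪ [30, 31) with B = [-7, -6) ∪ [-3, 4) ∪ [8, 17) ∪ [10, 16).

Merge the second list: [-7, -6), [-3, 4), [8, 17).
[-5, 0) meets the second set on [-3, 0).
[3, 29) meets the second set on [3, 4), [8, 17).
[30, 31): no overlap with the second set.

[-3, 0) ∪ [3, 4) ∪ [8, 17)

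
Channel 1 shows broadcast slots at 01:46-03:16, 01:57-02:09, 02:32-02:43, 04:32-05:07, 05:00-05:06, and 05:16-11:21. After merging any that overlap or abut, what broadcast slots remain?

01:46–03:16, 04:32–05:07, 05:16–11:21

01:57–02:09 overlaps/touches 01:46–03:16 → extend to 01:46–03:16.
02:32–02:43 overlaps/touches 01:46–03:16 → extend to 01:46–03:16.
04:32–05:07 is disjoint → start new block.
05:00–05:06 overlaps/touches 04:32–05:07 → extend to 04:32–05:07.
05:16–11:21 is disjoint → start new block.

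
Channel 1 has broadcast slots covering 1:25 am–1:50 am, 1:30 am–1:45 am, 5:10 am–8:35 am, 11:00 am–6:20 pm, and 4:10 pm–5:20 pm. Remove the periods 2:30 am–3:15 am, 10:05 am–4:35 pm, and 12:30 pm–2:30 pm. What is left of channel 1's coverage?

First set merges to 1:25 am-1:50 am, 5:10 am-8:35 am, 11:00 am-6:20 pm.
Second set merges to 2:30 am-3:15 am, 10:05 am-4:35 pm.
1:25 am-1:50 am: nothing removed.
5:10 am-8:35 am: nothing removed.
11:00 am-6:20 pm \ B = 4:35 pm-6:20 pm.

1:25 am-1:50 am, 5:10 am-8:35 am, 4:35 pm-6:20 pm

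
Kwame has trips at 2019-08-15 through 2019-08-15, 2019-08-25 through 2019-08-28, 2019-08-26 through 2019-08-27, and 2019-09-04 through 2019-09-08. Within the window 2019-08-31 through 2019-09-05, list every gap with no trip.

2019-08-31 through 2019-09-03

After merging, the occupied span is 2019-08-15 through 2019-08-15, 2019-08-25 through 2019-08-28, 2019-09-04 through 2019-09-08.
Gaps within 2019-08-31 through 2019-09-05: 2019-08-31 through 2019-09-03.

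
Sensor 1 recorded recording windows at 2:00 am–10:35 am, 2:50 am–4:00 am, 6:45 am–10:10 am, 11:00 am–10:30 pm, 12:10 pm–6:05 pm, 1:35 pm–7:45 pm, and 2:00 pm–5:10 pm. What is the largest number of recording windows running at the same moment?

Walk the sorted start/end points keeping a running depth.
The depth first hits 4 at 2:00 pm.

4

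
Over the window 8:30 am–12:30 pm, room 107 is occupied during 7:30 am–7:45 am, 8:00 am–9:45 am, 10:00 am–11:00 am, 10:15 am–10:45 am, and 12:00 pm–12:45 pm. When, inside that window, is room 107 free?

9:45 am–10:00 am, 11:00 am–12:00 pm

The merged coverage is 7:30 am–7:45 am, 8:00 am–9:45 am, 10:00 am–11:00 am, 12:00 pm–12:45 pm.
Complement within 8:30 am–12:30 pm: 9:45 am–10:00 am, 11:00 am–12:00 pm.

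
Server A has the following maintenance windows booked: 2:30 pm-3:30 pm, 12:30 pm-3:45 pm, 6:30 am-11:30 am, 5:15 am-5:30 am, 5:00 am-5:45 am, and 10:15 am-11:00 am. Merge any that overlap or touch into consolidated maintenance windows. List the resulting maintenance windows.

5:00 am-5:45 am, 6:30 am-11:30 am, 12:30 pm-3:45 pm

Sort by start: 5:00 am-5:45 am, 5:15 am-5:30 am, 6:30 am-11:30 am, 10:15 am-11:00 am, 12:30 pm-3:45 pm, 2:30 pm-3:30 pm.
5:15 am-5:30 am overlaps/touches 5:00 am-5:45 am → extend to 5:00 am-5:45 am.
6:30 am-11:30 am is disjoint → start new block.
10:15 am-11:00 am overlaps/touches 6:30 am-11:30 am → extend to 6:30 am-11:30 am.
12:30 pm-3:45 pm is disjoint → start new block.
2:30 pm-3:30 pm overlaps/touches 12:30 pm-3:45 pm → extend to 12:30 pm-3:45 pm.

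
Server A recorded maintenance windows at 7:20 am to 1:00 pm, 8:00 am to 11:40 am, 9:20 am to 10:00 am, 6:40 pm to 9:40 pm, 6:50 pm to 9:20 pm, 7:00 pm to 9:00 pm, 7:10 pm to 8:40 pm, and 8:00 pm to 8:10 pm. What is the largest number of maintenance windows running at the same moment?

5

At 8:00 pm, 5 of the intervals are simultaneously active.
No point has more.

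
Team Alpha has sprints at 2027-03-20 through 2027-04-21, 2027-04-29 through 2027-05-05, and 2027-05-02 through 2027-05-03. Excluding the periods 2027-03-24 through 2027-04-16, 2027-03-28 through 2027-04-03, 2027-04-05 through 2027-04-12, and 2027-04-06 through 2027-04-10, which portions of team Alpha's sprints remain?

2027-03-20 through 2027-03-23, 2027-04-17 through 2027-04-21, 2027-04-29 through 2027-05-05

A, merged: 2027-03-20 through 2027-04-21, 2027-04-29 through 2027-05-05.
B, merged: 2027-03-24 through 2027-04-16.
2027-03-20 through 2027-04-21 \ B = 2027-03-20 through 2027-03-23, 2027-04-17 through 2027-04-21.
2027-04-29 through 2027-05-05: nothing removed.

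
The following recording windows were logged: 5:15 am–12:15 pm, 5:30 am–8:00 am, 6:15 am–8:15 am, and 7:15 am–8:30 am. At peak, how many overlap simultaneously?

4

At 7:15 am, 4 of the intervals are simultaneously active.
No point has more.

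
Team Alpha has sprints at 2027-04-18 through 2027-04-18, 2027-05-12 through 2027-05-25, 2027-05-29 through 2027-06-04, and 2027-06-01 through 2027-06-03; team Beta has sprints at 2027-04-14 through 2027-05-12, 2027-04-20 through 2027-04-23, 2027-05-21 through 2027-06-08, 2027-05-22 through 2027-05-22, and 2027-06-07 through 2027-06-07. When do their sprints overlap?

Merge the first list: 2027-04-18 through 2027-04-18, 2027-05-12 through 2027-05-25, 2027-05-29 through 2027-06-04.
Merge the second list: 2027-04-14 through 2027-05-12, 2027-05-21 through 2027-06-08.
2027-04-18 through 2027-04-18 ∩ B → 2027-04-18 through 2027-04-18.
2027-05-12 through 2027-05-25 ∩ B → 2027-05-12 through 2027-05-12, 2027-05-21 through 2027-05-25.
2027-05-29 through 2027-06-04 ∩ B → 2027-05-29 through 2027-06-04.

2027-04-18 through 2027-04-18, 2027-05-12 through 2027-05-12, 2027-05-21 through 2027-05-25, 2027-05-29 through 2027-06-04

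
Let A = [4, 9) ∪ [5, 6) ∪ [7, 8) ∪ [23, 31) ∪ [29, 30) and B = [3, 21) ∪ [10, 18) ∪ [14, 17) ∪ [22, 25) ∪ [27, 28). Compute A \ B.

[25, 27) ∪ [28, 31)

First set merges to [4, 9), [23, 31).
Second set merges to [3, 21), [22, 25), [27, 28).
[4, 9): entirely removed.
[23, 31) \ B = [25, 27), [28, 31).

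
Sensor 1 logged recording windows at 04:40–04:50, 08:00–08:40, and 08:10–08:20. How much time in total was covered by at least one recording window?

Merged: 04:40–04:50, 08:00–08:40.
Lengths: 10 min + 40 min = 50 min.

50 min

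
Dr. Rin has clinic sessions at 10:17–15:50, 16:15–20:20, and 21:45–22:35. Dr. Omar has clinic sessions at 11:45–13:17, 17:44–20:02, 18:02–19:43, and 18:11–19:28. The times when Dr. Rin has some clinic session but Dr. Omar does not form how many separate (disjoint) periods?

B, merged: 11:45-13:17, 17:44-20:02.
A \ B = 10:17-11:45, 13:17-15:50, 16:15-17:44, 20:02-20:20, 21:45-22:35.
That is 5 disjoint pieces.

5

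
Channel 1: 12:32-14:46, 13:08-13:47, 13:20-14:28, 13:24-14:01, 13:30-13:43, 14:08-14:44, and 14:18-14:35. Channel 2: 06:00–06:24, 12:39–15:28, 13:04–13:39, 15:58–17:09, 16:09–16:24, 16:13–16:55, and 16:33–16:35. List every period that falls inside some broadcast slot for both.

12:39–14:46

Merge the first list: 12:32–14:46.
Merge the second list: 06:00–06:24, 12:39–15:28, 15:58–17:09.
12:32–14:46 ∩ B → 12:39–14:46.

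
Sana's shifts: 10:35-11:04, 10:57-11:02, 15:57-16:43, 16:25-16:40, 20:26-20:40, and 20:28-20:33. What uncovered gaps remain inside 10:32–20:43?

10:32-10:35, 11:04-15:57, 16:43-20:26, 20:40-20:43

Covered (merged): 10:35-11:04, 15:57-16:43, 20:26-20:40.
Complement within 10:32-20:43: 10:32-10:35, 11:04-15:57, 16:43-20:26, 20:40-20:43.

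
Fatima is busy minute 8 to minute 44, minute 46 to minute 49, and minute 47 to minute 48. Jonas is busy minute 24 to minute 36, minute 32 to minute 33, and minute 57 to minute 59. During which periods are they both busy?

Merge the first list: minute 8 to minute 44, minute 46 to minute 49.
Merge the second list: minute 24 to minute 36, minute 57 to minute 59.
minute 8 to minute 44 ∩ B → minute 24 to minute 36.
minute 46 to minute 49 meets no B interval.

minute 24 to minute 36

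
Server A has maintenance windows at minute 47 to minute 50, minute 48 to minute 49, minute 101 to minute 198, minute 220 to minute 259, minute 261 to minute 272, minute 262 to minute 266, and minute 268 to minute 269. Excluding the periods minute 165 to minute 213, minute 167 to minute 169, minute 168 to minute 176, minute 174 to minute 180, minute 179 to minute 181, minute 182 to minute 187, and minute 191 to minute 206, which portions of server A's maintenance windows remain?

Merge the first list: minute 47 to minute 50, minute 101 to minute 198, minute 220 to minute 259, minute 261 to minute 272.
Merge the second list: minute 165 to minute 213.
minute 47 to minute 50: no B overlap → unchanged.
minute 101 to minute 198 minus B → minute 101 to minute 165.
minute 220 to minute 259: no B overlap → unchanged.
minute 261 to minute 272: no B overlap → unchanged.

minute 47 to minute 50, minute 101 to minute 165, minute 220 to minute 259, minute 261 to minute 272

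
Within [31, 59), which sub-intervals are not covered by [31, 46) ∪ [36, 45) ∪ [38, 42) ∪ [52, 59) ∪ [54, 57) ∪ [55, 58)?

Covered (merged): [31, 46), [52, 59).
Gaps within [31, 59): [46, 52).

[46, 52)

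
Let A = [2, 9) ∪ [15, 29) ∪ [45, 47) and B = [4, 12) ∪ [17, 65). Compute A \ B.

[2, 9) with B removed leaves [2, 4).
[15, 29) with B removed leaves [15, 17).
[45, 47) lies entirely inside B → drops out.

[2, 4) ∪ [15, 17)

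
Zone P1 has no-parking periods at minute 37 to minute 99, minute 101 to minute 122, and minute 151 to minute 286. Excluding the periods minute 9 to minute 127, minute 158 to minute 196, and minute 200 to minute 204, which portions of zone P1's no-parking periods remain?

minute 37 to minute 99 lies entirely inside B → drops out.
minute 101 to minute 122 lies entirely inside B → drops out.
minute 151 to minute 286 with B removed leaves minute 151 to minute 158, minute 196 to minute 200, minute 204 to minute 286.

minute 151 to minute 158, minute 196 to minute 200, minute 204 to minute 286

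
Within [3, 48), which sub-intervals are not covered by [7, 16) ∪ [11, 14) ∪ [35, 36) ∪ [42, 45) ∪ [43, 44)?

[3, 7) ∪ [16, 35) ∪ [36, 42) ∪ [45, 48)

Covered (merged): [7, 16), [35, 36), [42, 45).
Gaps within [3, 48): [3, 7), [16, 35), [36, 42), [45, 48).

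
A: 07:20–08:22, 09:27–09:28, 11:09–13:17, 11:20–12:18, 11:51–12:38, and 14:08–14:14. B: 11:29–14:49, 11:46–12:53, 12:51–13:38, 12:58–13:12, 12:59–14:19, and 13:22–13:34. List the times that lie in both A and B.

11:29–13:17, 14:08–14:14

Merge the first list: 07:20–08:22, 09:27–09:28, 11:09–13:17, 14:08–14:14.
Merge the second list: 11:29–14:49.
07:20–08:22 meets no B interval.
09:27–09:28 meets no B interval.
11:09–13:17 ∩ B → 11:29–13:17.
14:08–14:14 ∩ B → 14:08–14:14.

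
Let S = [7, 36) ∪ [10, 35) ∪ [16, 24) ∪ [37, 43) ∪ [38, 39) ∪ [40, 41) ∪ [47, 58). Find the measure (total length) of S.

Merged: [7, 36), [37, 43), [47, 58).
Lengths: 29 + 6 + 11 = 46.

46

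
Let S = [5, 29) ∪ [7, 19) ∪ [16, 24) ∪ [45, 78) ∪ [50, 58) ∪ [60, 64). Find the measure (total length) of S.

57

Merged: [5, 29), [45, 78).
Lengths: 24 + 33 = 57.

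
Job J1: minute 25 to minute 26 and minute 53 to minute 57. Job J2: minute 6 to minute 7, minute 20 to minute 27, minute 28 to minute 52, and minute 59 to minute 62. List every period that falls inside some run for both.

minute 25 to minute 26 ∩ B → minute 25 to minute 26.
minute 53 to minute 57 meets no B interval.

minute 25 to minute 26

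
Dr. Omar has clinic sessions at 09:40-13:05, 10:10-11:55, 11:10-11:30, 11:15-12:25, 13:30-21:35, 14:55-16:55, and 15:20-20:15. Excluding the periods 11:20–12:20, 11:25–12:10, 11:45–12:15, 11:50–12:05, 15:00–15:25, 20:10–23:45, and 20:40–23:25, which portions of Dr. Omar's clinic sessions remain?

First set merges to 09:40–13:05, 13:30–21:35.
Second set merges to 11:20–12:20, 15:00–15:25, 20:10–23:45.
09:40–13:05 minus B → 09:40–11:20, 12:20–13:05.
13:30–21:35 minus B → 13:30–15:00, 15:25–20:10.

09:40–11:20, 12:20–13:05, 13:30–15:00, 15:25–20:10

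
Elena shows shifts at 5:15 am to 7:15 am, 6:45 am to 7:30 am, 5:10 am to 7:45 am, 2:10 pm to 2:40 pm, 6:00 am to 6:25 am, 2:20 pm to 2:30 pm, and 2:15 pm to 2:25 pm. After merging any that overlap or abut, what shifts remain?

5:10 am–7:45 am, 2:10 pm–2:40 pm

Sort by start: 5:10 am–7:45 am, 5:15 am–7:15 am, 6:00 am–6:25 am, 6:45 am–7:30 am, 2:10 pm–2:40 pm, 2:15 pm–2:25 pm, 2:20 pm–2:30 pm.
5:15 am–7:15 am overlaps/touches 5:10 am–7:45 am → extend to 5:10 am–7:45 am.
6:00 am–6:25 am overlaps/touches 5:10 am–7:45 am → extend to 5:10 am–7:45 am.
6:45 am–7:30 am overlaps/touches 5:10 am–7:45 am → extend to 5:10 am–7:45 am.
2:10 pm–2:40 pm is disjoint → start new block.
2:15 pm–2:25 pm overlaps/touches 2:10 pm–2:40 pm → extend to 2:10 pm–2:40 pm.
2:20 pm–2:30 pm overlaps/touches 2:10 pm–2:40 pm → extend to 2:10 pm–2:40 pm.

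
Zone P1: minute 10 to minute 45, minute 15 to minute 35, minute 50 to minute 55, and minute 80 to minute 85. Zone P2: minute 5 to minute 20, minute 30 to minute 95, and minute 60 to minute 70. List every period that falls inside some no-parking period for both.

minute 10 to minute 20, minute 30 to minute 45, minute 50 to minute 55, minute 80 to minute 85

A, merged: minute 10 to minute 45, minute 50 to minute 55, minute 80 to minute 85.
B, merged: minute 5 to minute 20, minute 30 to minute 95.
minute 10 to minute 45 overlaps B on minute 10 to minute 20, minute 30 to minute 45.
minute 50 to minute 55 overlaps B on minute 50 to minute 55.
minute 80 to minute 85 overlaps B on minute 80 to minute 85.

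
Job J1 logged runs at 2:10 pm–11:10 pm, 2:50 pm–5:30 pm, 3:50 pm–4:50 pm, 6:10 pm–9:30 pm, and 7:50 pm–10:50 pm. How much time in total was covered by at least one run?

Merged: 2:10 pm–11:10 pm.
Length: 9 h.

9 h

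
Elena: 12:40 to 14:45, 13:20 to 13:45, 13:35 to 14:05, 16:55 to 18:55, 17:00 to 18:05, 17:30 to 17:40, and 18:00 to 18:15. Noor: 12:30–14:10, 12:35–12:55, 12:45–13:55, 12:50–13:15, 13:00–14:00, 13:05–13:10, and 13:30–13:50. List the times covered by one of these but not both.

12:30–12:40, 14:10–14:45, 16:55–18:55

A, merged: 12:40–14:45, 16:55–18:55.
B, merged: 12:30–14:10.
Only in the first: 14:10–14:45, 16:55–18:55.
Only in the second: 12:30–12:40.
Together these are the periods covered by exactly one.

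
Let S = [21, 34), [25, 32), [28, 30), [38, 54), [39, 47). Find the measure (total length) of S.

29

Merged: [21, 34), [38, 54).
Lengths: 13 + 16 = 29.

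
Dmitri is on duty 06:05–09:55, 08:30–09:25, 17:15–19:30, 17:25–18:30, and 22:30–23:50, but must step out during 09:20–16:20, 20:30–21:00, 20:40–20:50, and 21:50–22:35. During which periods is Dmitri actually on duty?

A, merged: 06:05–09:55, 17:15–19:30, 22:30–23:50.
B, merged: 09:20–16:20, 20:30–21:00, 21:50–22:35.
06:05–09:55 \ B = 06:05–09:20.
17:15–19:30: nothing removed.
22:30–23:50 \ B = 22:35–23:50.

06:05–09:20, 17:15–19:30, 22:35–23:50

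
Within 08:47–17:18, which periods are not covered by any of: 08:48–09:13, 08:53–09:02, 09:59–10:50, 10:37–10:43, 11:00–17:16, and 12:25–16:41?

After merging, the occupied span is 08:48–09:13, 09:59–10:50, 11:00–17:16.
Uncovered inside 08:47–17:18: 08:47–08:48, 09:13–09:59, 10:50–11:00, 17:16–17:18.

08:47–08:48, 09:13–09:59, 10:50–11:00, 17:16–17:18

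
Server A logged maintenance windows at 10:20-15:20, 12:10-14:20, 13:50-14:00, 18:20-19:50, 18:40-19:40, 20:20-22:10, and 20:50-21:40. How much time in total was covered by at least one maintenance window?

Merged: 10:20–15:20, 18:20–19:50, 20:20–22:10.
Lengths: 5 h + 1 h 30 min + 1 h 50 min = 8 h 20 min.

8 h 20 min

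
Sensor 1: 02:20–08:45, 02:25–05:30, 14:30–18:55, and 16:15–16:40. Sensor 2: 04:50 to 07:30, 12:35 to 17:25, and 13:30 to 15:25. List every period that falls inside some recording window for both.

Merge the first list: 02:20–08:45, 14:30–18:55.
Merge the second list: 04:50–07:30, 12:35–17:25.
02:20–08:45 meets the second set on 04:50–07:30.
14:30–18:55 meets the second set on 14:30–17:25.

04:50–07:30, 14:30–17:25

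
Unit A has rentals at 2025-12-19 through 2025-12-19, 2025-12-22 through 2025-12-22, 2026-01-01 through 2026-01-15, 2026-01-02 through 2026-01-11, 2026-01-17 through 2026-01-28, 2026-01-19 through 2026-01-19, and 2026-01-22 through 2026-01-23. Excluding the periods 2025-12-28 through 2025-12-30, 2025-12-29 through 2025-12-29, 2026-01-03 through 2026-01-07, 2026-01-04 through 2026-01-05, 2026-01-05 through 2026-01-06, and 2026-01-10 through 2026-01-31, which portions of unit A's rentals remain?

First set merges to 2025-12-19 through 2025-12-19, 2025-12-22 through 2025-12-22, 2026-01-01 through 2026-01-15, 2026-01-17 through 2026-01-28.
Second set merges to 2025-12-28 through 2025-12-30, 2026-01-03 through 2026-01-07, 2026-01-10 through 2026-01-31.
2025-12-19 through 2025-12-19: nothing removed.
2025-12-22 through 2025-12-22: nothing removed.
2026-01-01 through 2026-01-15 \ B = 2026-01-01 through 2026-01-02, 2026-01-08 through 2026-01-09.
2026-01-17 through 2026-01-28: entirely removed.

2025-12-19 through 2025-12-19, 2025-12-22 through 2025-12-22, 2026-01-01 through 2026-01-02, 2026-01-08 through 2026-01-09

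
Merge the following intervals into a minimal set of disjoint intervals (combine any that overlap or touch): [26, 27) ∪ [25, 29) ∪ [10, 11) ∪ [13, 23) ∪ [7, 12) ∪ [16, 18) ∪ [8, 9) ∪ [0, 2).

Sort by start: [0, 2), [7, 12), [8, 9), [10, 11), [13, 23), [16, 18), [25, 29), [26, 27).
[7, 12) is disjoint → start new block.
[8, 9) overlaps/touches [7, 12) → extend to [7, 12).
[10, 11) overlaps/touches [7, 12) → extend to [7, 12).
[13, 23) is disjoint → start new block.
[16, 18) overlaps/touches [13, 23) → extend to [13, 23).
[25, 29) is disjoint → start new block.
[26, 27) overlaps/touches [25, 29) → extend to [25, 29).

[0, 2) ∪ [7, 12) ∪ [13, 23) ∪ [25, 29)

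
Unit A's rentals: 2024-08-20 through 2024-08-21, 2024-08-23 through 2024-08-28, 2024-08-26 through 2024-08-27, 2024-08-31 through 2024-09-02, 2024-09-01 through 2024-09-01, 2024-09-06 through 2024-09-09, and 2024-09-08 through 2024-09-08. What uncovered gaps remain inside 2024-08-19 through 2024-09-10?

2024-08-19 through 2024-08-19, 2024-08-22 through 2024-08-22, 2024-08-29 through 2024-08-30, 2024-09-03 through 2024-09-05, 2024-09-10 through 2024-09-10

Covered (merged): 2024-08-20 through 2024-08-21, 2024-08-23 through 2024-08-28, 2024-08-31 through 2024-09-02, 2024-09-06 through 2024-09-09.
Uncovered inside 2024-08-19 through 2024-09-10: 2024-08-19 through 2024-08-19, 2024-08-22 through 2024-08-22, 2024-08-29 through 2024-08-30, 2024-09-03 through 2024-09-05, 2024-09-10 through 2024-09-10.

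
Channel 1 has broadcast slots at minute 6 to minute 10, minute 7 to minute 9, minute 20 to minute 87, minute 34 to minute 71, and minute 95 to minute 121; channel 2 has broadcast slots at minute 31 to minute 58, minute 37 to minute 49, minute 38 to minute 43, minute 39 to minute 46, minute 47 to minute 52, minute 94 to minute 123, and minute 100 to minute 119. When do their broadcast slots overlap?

minute 31 to minute 58, minute 95 to minute 121

Merge the first list: minute 6 to minute 10, minute 20 to minute 87, minute 95 to minute 121.
Merge the second list: minute 31 to minute 58, minute 94 to minute 123.
minute 6 to minute 10 meets no B interval.
minute 20 to minute 87 ∩ B → minute 31 to minute 58.
minute 95 to minute 121 ∩ B → minute 95 to minute 121.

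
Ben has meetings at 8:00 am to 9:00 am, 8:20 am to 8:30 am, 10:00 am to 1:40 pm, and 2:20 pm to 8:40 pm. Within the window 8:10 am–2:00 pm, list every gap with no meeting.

9:00 am–10:00 am, 1:40 pm–2:00 pm

After merging, the occupied span is 8:00 am–9:00 am, 10:00 am–1:40 pm, 2:20 pm–8:40 pm.
Gaps within 8:10 am–2:00 pm: 9:00 am–10:00 am, 1:40 pm–2:00 pm.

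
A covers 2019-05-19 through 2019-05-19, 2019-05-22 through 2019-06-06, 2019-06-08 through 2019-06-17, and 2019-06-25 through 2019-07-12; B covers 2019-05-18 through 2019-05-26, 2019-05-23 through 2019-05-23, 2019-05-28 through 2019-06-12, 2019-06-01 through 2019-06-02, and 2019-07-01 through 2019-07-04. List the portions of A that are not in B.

Second set merges to 2019-05-18 through 2019-05-26, 2019-05-28 through 2019-06-12, 2019-07-01 through 2019-07-04.
2019-05-19 through 2019-05-19 lies entirely inside B → drops out.
2019-05-22 through 2019-06-06 with B removed leaves 2019-05-27 through 2019-05-27.
2019-06-08 through 2019-06-17 with B removed leaves 2019-06-13 through 2019-06-17.
2019-06-25 through 2019-07-12 with B removed leaves 2019-06-25 through 2019-06-30, 2019-07-05 through 2019-07-12.

2019-05-27 through 2019-05-27, 2019-06-13 through 2019-06-17, 2019-06-25 through 2019-06-30, 2019-07-05 through 2019-07-12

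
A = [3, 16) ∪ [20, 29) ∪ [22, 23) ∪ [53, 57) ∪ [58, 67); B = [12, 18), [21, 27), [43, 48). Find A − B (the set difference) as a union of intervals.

A, merged: [3, 16), [20, 29), [53, 57), [58, 67).
[3, 16) with B removed leaves [3, 12).
[20, 29) with B removed leaves [20, 21), [27, 29).
[53, 57) is untouched.
[58, 67) is untouched.

[3, 12) ∪ [20, 21) ∪ [27, 29) ∪ [53, 57) ∪ [58, 67)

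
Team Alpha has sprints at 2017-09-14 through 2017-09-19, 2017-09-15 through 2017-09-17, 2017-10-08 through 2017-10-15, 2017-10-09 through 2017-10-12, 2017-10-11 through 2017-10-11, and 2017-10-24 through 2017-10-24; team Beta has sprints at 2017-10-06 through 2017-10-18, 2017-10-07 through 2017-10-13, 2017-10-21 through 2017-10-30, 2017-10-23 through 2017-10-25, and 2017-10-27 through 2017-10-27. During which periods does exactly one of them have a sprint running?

2017-09-14 through 2017-09-19, 2017-10-06 through 2017-10-07, 2017-10-16 through 2017-10-18, 2017-10-21 through 2017-10-23, 2017-10-25 through 2017-10-30

A, merged: 2017-09-14 through 2017-09-19, 2017-10-08 through 2017-10-15, 2017-10-24 through 2017-10-24.
B, merged: 2017-10-06 through 2017-10-18, 2017-10-21 through 2017-10-30.
A \ B = 2017-09-14 through 2017-09-19.
B \ A = 2017-10-06 through 2017-10-07, 2017-10-16 through 2017-10-18, 2017-10-21 through 2017-10-23, 2017-10-25 through 2017-10-30.
Union of the two gives the symmetric difference.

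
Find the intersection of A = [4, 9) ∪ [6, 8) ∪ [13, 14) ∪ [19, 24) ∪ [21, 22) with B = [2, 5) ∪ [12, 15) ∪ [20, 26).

[4, 5) ∪ [13, 14) ∪ [20, 24)

First set merges to [4, 9), [13, 14), [19, 24).
[4, 9) meets the second set on [4, 5).
[13, 14) meets the second set on [13, 14).
[19, 24) meets the second set on [20, 24).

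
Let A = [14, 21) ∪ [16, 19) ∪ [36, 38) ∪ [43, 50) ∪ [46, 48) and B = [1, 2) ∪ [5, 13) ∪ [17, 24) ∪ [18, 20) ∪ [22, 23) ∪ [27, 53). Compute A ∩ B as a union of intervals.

[17, 21) ∪ [36, 38) ∪ [43, 50)

First set merges to [14, 21), [36, 38), [43, 50).
Second set merges to [1, 2), [5, 13), [17, 24), [27, 53).
[14, 21) meets the second set on [17, 21).
[36, 38) meets the second set on [36, 38).
[43, 50) meets the second set on [43, 50).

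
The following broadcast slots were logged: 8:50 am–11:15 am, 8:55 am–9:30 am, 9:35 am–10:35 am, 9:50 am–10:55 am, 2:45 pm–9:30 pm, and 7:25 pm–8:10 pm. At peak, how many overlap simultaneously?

Sweep endpoints in order; track running count of active intervals.
Peak of 3 reached at 9:50 am.

3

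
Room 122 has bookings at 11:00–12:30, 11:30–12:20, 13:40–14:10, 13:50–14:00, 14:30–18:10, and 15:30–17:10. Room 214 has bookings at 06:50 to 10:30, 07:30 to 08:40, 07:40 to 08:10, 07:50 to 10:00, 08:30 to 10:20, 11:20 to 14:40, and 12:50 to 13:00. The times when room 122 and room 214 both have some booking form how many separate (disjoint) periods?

3

First set merges to 11:00–12:30, 13:40–14:10, 14:30–18:10.
Second set merges to 06:50–10:30, 11:20–14:40.
A ∩ B = 11:20–12:30, 13:40–14:10, 14:30–14:40.
That is 3 disjoint pieces.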